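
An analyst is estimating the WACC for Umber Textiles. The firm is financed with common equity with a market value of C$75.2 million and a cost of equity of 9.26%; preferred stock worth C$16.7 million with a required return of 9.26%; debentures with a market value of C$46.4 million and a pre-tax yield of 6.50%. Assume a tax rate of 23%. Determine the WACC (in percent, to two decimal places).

Total capital V = 75.2 + 16.7 + 46.4 = 138.3.
Equity: weight = 75.2/138.3 = 0.5437; cost = 9.26%.
Preferred: weight = 16.7/138.3 = 0.1208; cost = 9.26%.
Debentures: weight = 46.4/138.3 = 0.3355; after-tax cost = 6.5% × (1 − 23%) = 5.0050%.
WACC = 0.5437 × 9.2600% + 0.1208 × 9.2600% + 0.3355 × 5.0050% = 7.8324%.

7.83%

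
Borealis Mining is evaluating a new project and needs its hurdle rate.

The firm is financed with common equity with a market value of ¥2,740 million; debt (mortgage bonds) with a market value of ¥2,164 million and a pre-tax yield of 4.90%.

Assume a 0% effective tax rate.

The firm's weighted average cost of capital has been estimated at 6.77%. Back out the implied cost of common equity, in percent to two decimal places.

Total capital V = 2740 + 2164 = 4904.
Equity weight = 2740/4904 = 0.5587.
Mortgage bonds weight = 2164/4904 = 0.4413.
Debt contribution = 0.4413 × 4.9% × (1 − 0%) = 2.1622%.
Required equity contribution = 6.77% − 2.1622% = 4.6078%.
Re = 4.6078% / 0.5587 = 8.2469%.

8.25%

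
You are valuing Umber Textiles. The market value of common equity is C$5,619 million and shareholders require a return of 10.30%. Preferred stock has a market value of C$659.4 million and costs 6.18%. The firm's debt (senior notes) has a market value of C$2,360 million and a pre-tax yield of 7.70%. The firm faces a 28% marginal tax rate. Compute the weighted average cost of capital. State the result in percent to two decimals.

Total capital V = 5619 + 659.4 + 2360 = 8638.4.
Equity: weight = 5619/8638.4 = 0.6505; cost = 10.3%.
Preferred: weight = 659.4/8638.4 = 0.0763; cost = 6.18%.
Senior notes: weight = 2360/8638.4 = 0.2732; after-tax cost = 7.7% × (1 − 28%) = 5.5440%.
WACC = 0.6505 × 10.3000% + 0.0763 × 6.1800% + 0.2732 × 5.5440% = 8.6862%.

8.69%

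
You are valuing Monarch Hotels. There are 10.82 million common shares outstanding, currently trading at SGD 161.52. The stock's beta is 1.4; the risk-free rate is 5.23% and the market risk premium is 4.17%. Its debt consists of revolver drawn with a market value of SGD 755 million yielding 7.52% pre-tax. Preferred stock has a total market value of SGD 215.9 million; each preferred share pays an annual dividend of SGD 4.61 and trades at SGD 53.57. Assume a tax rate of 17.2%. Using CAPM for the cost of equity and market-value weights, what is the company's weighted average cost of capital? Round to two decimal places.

Cost of equity via CAPM: Re = 5.23% + 1.4 × 4.17% = 11.0680%.
Cost of preferred: Rp = 4.61 / 53.57 = 8.6056%.
Market value of equity E = 161.52 × 10.82m = 1747.6464m.
Total capital V = 1747.6464 + 215.9 + 755 = 2718.5464.
Equity: weight = 1747.6464/2718.5464 = 0.6429; cost = 11.068%.
Preferred: weight = 215.9/2718.5464 = 0.0794; cost = 8.6056%.
Revolver drawn: weight = 755/2718.5464 = 0.2777; after-tax cost = 7.52% × (1 − 17.2%) = 6.2266%.
WACC = 0.6429 × 11.0680% + 0.0794 × 8.6056% + 0.2777 × 6.2266% = 9.5279%.

9.53%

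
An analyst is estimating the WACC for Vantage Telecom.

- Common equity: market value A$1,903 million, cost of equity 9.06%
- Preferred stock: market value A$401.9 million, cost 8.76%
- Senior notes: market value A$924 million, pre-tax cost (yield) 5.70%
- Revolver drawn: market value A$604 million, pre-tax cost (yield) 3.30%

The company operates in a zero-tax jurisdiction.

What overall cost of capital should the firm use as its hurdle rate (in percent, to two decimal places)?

Total capital V = 1903 + 401.9 + 924 + 604 = 3832.9.
Equity: weight = 1903/3832.9 = 0.4965; cost = 9.06%.
Preferred: weight = 401.9/3832.9 = 0.1049; cost = 8.76%.
Senior notes: weight = 924/3832.9 = 0.2411; after-tax cost = 5.7% × (1 − 0%) = 5.7000%.
Revolver drawn: weight = 604/3832.9 = 0.1576; after-tax cost = 3.3% × (1 − 0%) = 3.3000%.
WACC = 0.4965 × 9.0600% + 0.1049 × 8.7600% + 0.2411 × 5.7000% + 0.1576 × 3.3000% = 7.3109%.

7.31%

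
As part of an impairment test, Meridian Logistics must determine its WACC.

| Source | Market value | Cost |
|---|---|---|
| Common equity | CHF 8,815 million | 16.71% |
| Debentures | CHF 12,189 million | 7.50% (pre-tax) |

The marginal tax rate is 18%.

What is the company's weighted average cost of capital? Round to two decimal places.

Total capital V = 8815 + 12189 = 21004.
Equity: weight = 8815/21004 = 0.4197; cost = 16.71%.
Debentures: weight = 12189/21004 = 0.5803; after-tax cost = 7.5% × (1 − 18%) = 6.1500%.
WACC = 0.4197 × 16.7100% + 0.5803 × 6.1500% = 10.5818%.

10.58%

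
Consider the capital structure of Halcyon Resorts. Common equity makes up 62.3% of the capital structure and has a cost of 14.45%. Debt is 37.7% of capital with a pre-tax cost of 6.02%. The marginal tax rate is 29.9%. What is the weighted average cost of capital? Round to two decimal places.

After-tax cost of debt = 6.02% × (1 − 29.9%) = 4.2200%.
WACC = 0.623 × 14.4500% + 0.377 × 4.2200% = 10.5933%.

10.59%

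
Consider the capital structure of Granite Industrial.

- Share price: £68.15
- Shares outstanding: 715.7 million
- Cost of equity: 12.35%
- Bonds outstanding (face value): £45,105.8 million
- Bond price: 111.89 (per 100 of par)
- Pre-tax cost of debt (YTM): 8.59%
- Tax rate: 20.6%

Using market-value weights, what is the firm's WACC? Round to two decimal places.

9.54%

Market value of equity E = 68.15 × 715.7m = 48774.955m. Market value of debt D = 45105.8m × 111.89/100 = 50468.87962m.
Total capital V = 48774.955 + 50468.87962 = 99243.83462.
Equity: weight = 48774.955/99243.83462 = 0.4915; cost = 12.35%.
Bonds outstanding: weight = 50468.87962/99243.83462 = 0.5085; after-tax cost = 8.59% × (1 − 20.6%) = 6.8205%.
WACC = 0.4915 × 12.3500% + 0.5085 × 6.8205% = 9.5380%.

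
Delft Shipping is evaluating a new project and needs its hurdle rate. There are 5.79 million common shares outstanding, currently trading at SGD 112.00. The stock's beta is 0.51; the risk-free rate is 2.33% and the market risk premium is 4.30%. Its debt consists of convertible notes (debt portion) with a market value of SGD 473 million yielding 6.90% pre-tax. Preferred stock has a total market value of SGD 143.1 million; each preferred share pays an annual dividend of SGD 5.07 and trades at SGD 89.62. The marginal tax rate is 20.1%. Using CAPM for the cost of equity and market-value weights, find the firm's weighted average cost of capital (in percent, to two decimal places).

Cost of equity via CAPM: Re = 2.33% + 0.51 × 4.3% = 4.5230%.
Cost of preferred: Rp = 5.07 / 89.62 = 5.6572%.
Market value of equity E = 112.0 × 5.79m = 648.48m.
Total capital V = 648.48 + 143.1 + 473 = 1264.58.
Equity: weight = 648.48/1264.58 = 0.5128; cost = 4.523%.
Preferred: weight = 143.1/1264.58 = 0.1132; cost = 5.6572%.
Convertible notes (debt portion): weight = 473/1264.58 = 0.3740; after-tax cost = 6.9% × (1 − 20.1%) = 5.5131%.
WACC = 0.5128 × 4.5230% + 0.1132 × 5.6572% + 0.3740 × 5.5131% = 5.0217%.

5.02%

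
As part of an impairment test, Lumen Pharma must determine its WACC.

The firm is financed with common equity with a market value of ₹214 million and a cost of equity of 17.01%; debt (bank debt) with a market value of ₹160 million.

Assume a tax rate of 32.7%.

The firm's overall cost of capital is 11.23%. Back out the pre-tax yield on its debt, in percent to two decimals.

5.20%

Total capital V = 214 + 160 = 374.
Equity weight = 214/374 = 0.5722.
Bank debt weight = 160/374 = 0.4278.
Equity contribution = 0.5722 × 17.01% = 9.7330%.
Remaining for debt = 11.23% − 9.7330% = 1.4970%.
Rd × (1 − 32.7%) × 0.4278 = 1.4970%  ⇒  Rd = 5.1995%.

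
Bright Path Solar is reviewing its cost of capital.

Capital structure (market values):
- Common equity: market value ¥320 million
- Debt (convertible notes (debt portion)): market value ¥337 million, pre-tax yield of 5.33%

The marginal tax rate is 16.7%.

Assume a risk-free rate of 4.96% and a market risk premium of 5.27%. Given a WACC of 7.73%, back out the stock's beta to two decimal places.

Total capital V = 320 + 337 = 657.
Equity weight = 320/657 = 0.4871.
Convertible notes (debt portion) weight = 337/657 = 0.5129.
Debt contribution = 0.5129 × 5.33% × (1 − 16.7%) = 2.2774%.
Required equity contribution = 7.73% − 2.2774% = 5.4526%  ⇒  Re = 11.1949%.
CAPM: 11.1949% = 4.96% + β × 5.27%  ⇒  β = 1.1831.

1.18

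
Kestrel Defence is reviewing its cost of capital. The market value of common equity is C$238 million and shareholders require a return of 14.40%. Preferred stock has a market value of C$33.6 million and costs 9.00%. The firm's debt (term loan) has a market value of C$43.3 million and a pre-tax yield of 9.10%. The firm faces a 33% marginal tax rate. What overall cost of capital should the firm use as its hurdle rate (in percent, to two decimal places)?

Total capital V = 238 + 33.6 + 43.3 = 314.9.
Equity: weight = 238/314.9 = 0.7558; cost = 14.4%.
Preferred: weight = 33.6/314.9 = 0.1067; cost = 9%.
Term loan: weight = 43.3/314.9 = 0.1375; after-tax cost = 9.1% × (1 − 33%) = 6.0970%.
WACC = 0.7558 × 14.4000% + 0.1067 × 9.0000% + 0.1375 × 6.0970% = 12.6821%.

12.68%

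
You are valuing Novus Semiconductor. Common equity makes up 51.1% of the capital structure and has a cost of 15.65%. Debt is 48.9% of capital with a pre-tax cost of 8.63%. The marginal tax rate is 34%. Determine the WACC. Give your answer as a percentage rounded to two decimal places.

After-tax cost of debt = 8.63% × (1 − 34%) = 5.6958%.
WACC = 0.511 × 15.6500% + 0.489 × 5.6958% = 10.7824%.

10.78%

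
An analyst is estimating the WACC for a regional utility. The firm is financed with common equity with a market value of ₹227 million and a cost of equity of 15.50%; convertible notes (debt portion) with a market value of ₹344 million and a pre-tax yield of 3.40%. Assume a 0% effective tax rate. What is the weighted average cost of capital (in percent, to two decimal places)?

8.21%

Total capital V = 227 + 344 = 571.
Equity: weight = 227/571 = 0.3975; cost = 15.5%.
Convertible notes (debt portion): weight = 344/571 = 0.6025; after-tax cost = 3.4% × (1 − 0%) = 3.4000%.
WACC = 0.3975 × 15.5000% + 0.6025 × 3.4000% = 8.2103%.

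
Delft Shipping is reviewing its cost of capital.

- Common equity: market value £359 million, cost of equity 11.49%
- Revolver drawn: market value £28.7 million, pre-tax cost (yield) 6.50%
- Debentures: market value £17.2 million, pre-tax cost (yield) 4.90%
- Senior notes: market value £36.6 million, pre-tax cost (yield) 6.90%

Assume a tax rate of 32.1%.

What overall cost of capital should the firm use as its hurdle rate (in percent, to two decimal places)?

10.15%

Total capital V = 359 + 28.7 + 17.2 + 36.6 = 441.5.
Equity: weight = 359/441.5 = 0.8131; cost = 11.49%.
Revolver drawn: weight = 28.7/441.5 = 0.0650; after-tax cost = 6.5% × (1 − 32.1%) = 4.4135%.
Debentures: weight = 17.2/441.5 = 0.0390; after-tax cost = 4.9% × (1 − 32.1%) = 3.3271%.
Senior notes: weight = 36.6/441.5 = 0.0829; after-tax cost = 6.9% × (1 − 32.1%) = 4.6851%.
WACC = 0.8131 × 11.4900% + 0.0650 × 4.4135% + 0.0390 × 3.3271% + 0.0829 × 4.6851% = 10.1479%.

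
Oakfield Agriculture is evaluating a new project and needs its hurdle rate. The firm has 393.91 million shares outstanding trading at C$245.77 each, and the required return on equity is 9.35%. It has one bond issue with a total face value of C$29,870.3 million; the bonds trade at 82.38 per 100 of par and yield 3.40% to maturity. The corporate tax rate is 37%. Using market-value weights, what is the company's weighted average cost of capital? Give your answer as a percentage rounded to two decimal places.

7.89%

Market value of equity E = 245.77 × 393.91m = 96811.2607m. Market value of debt D = 29870.3m × 82.38/100 = 24607.15314m.
Total capital V = 96811.2607 + 24607.15314 = 121418.41384.
Equity: weight = 96811.2607/121418.41384 = 0.7973; cost = 9.35%.
Bonds outstanding: weight = 24607.15314/121418.41384 = 0.2027; after-tax cost = 3.4% × (1 − 37%) = 2.1420%.
WACC = 0.7973 × 9.3500% + 0.2027 × 2.1420% = 7.8892%.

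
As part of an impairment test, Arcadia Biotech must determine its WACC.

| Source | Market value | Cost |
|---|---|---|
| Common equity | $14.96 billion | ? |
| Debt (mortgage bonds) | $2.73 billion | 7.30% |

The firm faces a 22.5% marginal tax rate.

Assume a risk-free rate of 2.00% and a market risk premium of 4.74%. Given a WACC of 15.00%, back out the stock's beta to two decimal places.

Total capital V = 14.96 + 2.73 = 17.69.
Equity weight = 14.96/17.69 = 0.8457.
Mortgage bonds weight = 2.73/17.69 = 0.1543.
Debt contribution = 0.1543 × 7.3% × (1 − 22.5%) = 0.8731%.
Required equity contribution = 15.0% − 0.8731% = 14.1269%  ⇒  Re = 16.7049%.
CAPM: 16.7049% = 2.0% + β × 4.74%  ⇒  β = 3.1023.

3.10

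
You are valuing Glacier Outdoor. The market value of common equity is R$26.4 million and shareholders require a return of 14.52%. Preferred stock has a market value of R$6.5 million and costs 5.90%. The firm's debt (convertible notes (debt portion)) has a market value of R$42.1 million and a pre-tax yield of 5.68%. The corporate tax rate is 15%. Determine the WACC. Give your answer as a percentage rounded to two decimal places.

8.33%

Total capital V = 26.4 + 6.5 + 42.1 = 75.
Equity: weight = 26.4/75 = 0.3520; cost = 14.52%.
Preferred: weight = 6.5/75 = 0.0867; cost = 5.9%.
Convertible notes (debt portion): weight = 42.1/75 = 0.5613; after-tax cost = 5.68% × (1 − 15%) = 4.8280%.
WACC = 0.3520 × 14.5200% + 0.0867 × 5.9000% + 0.5613 × 4.8280% = 8.3325%.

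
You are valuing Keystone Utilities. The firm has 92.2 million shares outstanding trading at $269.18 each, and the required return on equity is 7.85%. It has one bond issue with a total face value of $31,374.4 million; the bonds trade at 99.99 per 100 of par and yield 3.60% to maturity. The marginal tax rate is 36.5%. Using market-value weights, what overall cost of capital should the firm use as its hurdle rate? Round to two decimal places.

4.74%

Market value of equity E = 269.18 × 92.2m = 24818.396m. Market value of debt D = 31374.4m × 99.99/100 = 31371.26256m.
Total capital V = 24818.396 + 31371.26256 = 56189.65856.
Equity: weight = 24818.396/56189.65856 = 0.4417; cost = 7.85%.
Bonds outstanding: weight = 31371.26256/56189.65856 = 0.5583; after-tax cost = 3.6% × (1 − 36.5%) = 2.2860%.
WACC = 0.4417 × 7.8500% + 0.5583 × 2.2860% = 4.7436%.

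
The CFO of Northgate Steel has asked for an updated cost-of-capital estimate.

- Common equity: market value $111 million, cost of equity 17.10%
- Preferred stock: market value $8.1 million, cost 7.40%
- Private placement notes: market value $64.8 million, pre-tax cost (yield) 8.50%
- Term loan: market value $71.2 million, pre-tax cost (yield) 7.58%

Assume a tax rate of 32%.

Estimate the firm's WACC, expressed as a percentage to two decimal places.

10.58%

Total capital V = 111 + 8.1 + 64.8 + 71.2 = 255.1.
Equity: weight = 111/255.1 = 0.4351; cost = 17.1%.
Preferred: weight = 8.1/255.1 = 0.0318; cost = 7.4%.
Private placement notes: weight = 64.8/255.1 = 0.2540; after-tax cost = 8.5% × (1 − 32%) = 5.7800%.
Term loan: weight = 71.2/255.1 = 0.2791; after-tax cost = 7.58% × (1 − 32%) = 5.1544%.
WACC = 0.4351 × 17.1000% + 0.0318 × 7.4000% + 0.2540 × 5.7800% + 0.2791 × 5.1544% = 10.5824%.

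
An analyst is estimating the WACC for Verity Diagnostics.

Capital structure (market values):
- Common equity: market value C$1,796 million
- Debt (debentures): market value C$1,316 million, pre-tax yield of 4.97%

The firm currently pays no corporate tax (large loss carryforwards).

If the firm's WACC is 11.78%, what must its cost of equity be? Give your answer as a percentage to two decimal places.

16.77%

Total capital V = 1796 + 1316 = 3112.
Equity weight = 1796/3112 = 0.5771.
Debentures weight = 1316/3112 = 0.4229.
Debt contribution = 0.4229 × 4.97% × (1 − 0%) = 2.1017%.
Required equity contribution = 11.78% − 2.1017% = 9.6783%.
Re = 9.6783% / 0.5771 = 16.7700%.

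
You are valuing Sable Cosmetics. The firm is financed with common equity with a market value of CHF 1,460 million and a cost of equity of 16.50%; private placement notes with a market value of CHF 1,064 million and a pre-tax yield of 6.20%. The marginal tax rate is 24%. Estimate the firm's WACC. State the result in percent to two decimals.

11.53%

Total capital V = 1460 + 1064 = 2524.
Equity: weight = 1460/2524 = 0.5784; cost = 16.5%.
Private placement notes: weight = 1064/2524 = 0.4216; after-tax cost = 6.2% × (1 − 24%) = 4.7120%.
WACC = 0.5784 × 16.5000% + 0.4216 × 4.7120% = 11.5307%.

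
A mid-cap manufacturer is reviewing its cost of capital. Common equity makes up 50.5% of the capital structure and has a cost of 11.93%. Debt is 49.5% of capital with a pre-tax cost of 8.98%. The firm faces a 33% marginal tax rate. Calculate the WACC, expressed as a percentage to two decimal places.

After-tax cost of debt = 8.98% × (1 − 33%) = 6.0166%.
WACC = 0.505 × 11.9300% + 0.495 × 6.0166% = 9.0029%.

9.00%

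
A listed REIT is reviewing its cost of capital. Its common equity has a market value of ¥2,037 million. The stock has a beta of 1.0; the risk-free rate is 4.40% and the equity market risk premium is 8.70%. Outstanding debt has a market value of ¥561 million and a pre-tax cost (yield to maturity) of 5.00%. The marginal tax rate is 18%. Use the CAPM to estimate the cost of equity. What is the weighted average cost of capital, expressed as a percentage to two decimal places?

11.16%

Cost of equity via CAPM: Re = 4.4% + 1.0 × 8.7% = 13.1000%.
Total capital V = 2037 + 561 = 2598.
Equity: weight = 2037/2598 = 0.7841; cost = 13.1%.
Debt: weight = 561/2598 = 0.2159; after-tax cost = 5% × (1 − 18%) = 4.1000%.
WACC = 0.7841 × 13.1000% + 0.2159 × 4.1000% = 11.1566%.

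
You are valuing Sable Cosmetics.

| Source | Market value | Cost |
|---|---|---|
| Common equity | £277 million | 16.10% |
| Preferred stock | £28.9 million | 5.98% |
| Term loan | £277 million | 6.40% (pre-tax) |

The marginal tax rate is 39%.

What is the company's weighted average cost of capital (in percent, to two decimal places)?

Total capital V = 277 + 28.9 + 277 = 582.9.
Equity: weight = 277/582.9 = 0.4752; cost = 16.1%.
Preferred: weight = 28.9/582.9 = 0.0496; cost = 5.98%.
Term loan: weight = 277/582.9 = 0.4752; after-tax cost = 6.4% × (1 − 39%) = 3.9040%.
WACC = 0.4752 × 16.1000% + 0.0496 × 5.9800% + 0.4752 × 3.9040% = 9.8026%.

9.80%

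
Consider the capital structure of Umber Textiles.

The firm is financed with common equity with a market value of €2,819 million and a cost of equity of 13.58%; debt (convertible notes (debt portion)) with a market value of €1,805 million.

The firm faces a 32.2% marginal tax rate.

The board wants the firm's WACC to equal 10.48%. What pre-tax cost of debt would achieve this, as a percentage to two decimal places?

Total capital V = 2819 + 1805 = 4624.
Equity weight = 2819/4624 = 0.6096.
Convertible notes (debt portion) weight = 1805/4624 = 0.3904.
Equity contribution = 0.6096 × 13.58% = 8.2790%.
Remaining for debt = 10.48% − 8.2790% = 2.2010%.
Rd × (1 − 32.2%) × 0.3904 = 2.2010%  ⇒  Rd = 8.3164%.

8.32%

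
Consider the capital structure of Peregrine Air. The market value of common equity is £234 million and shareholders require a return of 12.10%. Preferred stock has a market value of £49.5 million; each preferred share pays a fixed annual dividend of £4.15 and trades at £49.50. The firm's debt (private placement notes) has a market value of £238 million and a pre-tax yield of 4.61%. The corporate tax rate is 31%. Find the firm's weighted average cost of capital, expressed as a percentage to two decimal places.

Cost of preferred: Rp = 4.15 / 49.5 = 8.3838%.
Total capital V = 234 + 49.5 + 238 = 521.5.
Equity: weight = 234/521.5 = 0.4487; cost = 12.1%.
Preferred: weight = 49.5/521.5 = 0.0949; cost = 8.3838%.
Private placement notes: weight = 238/521.5 = 0.4564; after-tax cost = 4.61% × (1 − 31%) = 3.1809%.
WACC = 0.4487 × 12.1000% + 0.0949 × 8.3838% + 0.4564 × 3.1809% = 7.6768%.

7.68%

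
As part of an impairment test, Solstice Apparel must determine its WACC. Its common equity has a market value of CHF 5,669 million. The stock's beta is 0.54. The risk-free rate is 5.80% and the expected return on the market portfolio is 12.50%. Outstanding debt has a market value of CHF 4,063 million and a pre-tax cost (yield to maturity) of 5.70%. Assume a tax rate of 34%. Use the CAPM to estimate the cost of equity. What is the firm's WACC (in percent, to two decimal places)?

7.06%

Market risk premium = 12.5% − 5.8% = 6.7%.
Cost of equity via CAPM: Re = 5.8% + 0.54 × 6.7% = 9.4180%.
Total capital V = 5669 + 4063 = 9732.
Equity: weight = 5669/9732 = 0.5825; cost = 9.418%.
Debt: weight = 4063/9732 = 0.4175; after-tax cost = 5.7% × (1 − 34%) = 3.7620%.
WACC = 0.5825 × 9.4180% + 0.4175 × 3.7620% = 7.0567%.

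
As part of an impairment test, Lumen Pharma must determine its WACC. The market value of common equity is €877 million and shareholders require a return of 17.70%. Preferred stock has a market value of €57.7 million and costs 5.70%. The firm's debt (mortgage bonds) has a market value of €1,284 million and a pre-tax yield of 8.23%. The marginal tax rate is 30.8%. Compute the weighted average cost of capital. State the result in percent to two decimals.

10.44%

Total capital V = 877 + 57.7 + 1284 = 2218.7.
Equity: weight = 877/2218.7 = 0.3953; cost = 17.7%.
Preferred: weight = 57.7/2218.7 = 0.0260; cost = 5.7%.
Mortgage bonds: weight = 1284/2218.7 = 0.5787; after-tax cost = 8.23% × (1 − 30.8%) = 5.6952%.
WACC = 0.3953 × 17.7000% + 0.0260 × 5.7000% + 0.5787 × 5.6952% = 10.4405%.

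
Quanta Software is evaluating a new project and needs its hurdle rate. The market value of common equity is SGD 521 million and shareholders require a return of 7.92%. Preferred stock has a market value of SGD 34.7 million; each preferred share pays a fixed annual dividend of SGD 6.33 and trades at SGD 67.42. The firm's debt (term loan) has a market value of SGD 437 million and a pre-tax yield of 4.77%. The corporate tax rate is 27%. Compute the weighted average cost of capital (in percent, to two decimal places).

Cost of preferred: Rp = 6.33 / 67.42 = 9.3889%.
Total capital V = 521 + 34.7 + 437 = 992.7.
Equity: weight = 521/992.7 = 0.5248; cost = 7.92%.
Preferred: weight = 34.7/992.7 = 0.0350; cost = 9.3889%.
Term loan: weight = 437/992.7 = 0.4402; after-tax cost = 4.77% × (1 − 27%) = 3.4821%.
WACC = 0.5248 × 7.9200% + 0.0350 × 9.3889% + 0.4402 × 3.4821% = 6.0177%.

6.02%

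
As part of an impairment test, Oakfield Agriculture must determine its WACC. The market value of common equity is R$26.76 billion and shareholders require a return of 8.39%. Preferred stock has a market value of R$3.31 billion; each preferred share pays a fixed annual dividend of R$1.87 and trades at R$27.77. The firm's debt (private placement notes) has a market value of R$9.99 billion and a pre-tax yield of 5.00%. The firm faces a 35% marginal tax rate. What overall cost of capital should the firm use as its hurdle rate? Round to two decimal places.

Cost of preferred: Rp = 1.87 / 27.77 = 6.7339%.
Total capital V = 26.76 + 3.31 + 9.99 = 40.06.
Equity: weight = 26.76/40.06 = 0.6680; cost = 8.39%.
Preferred: weight = 3.31/40.06 = 0.0826; cost = 6.7339%.
Private placement notes: weight = 9.99/40.06 = 0.2494; after-tax cost = 5% × (1 − 35%) = 3.2500%.
WACC = 0.6680 × 8.3900% + 0.0826 × 6.7339% + 0.2494 × 3.2500% = 6.9714%.

6.97%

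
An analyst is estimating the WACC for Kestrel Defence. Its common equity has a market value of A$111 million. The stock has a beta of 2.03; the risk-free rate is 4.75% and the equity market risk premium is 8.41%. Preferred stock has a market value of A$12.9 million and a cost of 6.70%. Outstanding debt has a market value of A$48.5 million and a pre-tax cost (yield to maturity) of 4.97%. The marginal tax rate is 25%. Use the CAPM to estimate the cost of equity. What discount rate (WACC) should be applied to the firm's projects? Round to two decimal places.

15.60%

Cost of equity via CAPM: Re = 4.75% + 2.03 × 8.41% = 21.8223%.
Total capital V = 111 + 12.9 + 48.5 = 172.4.
Equity: weight = 111/172.4 = 0.6439; cost = 21.8223%.
Preferred: weight = 12.9/172.4 = 0.0748; cost = 6.7%.
Debt: weight = 48.5/172.4 = 0.2813; after-tax cost = 4.97% × (1 − 25%) = 3.7275%.
WACC = 0.6439 × 21.8223% + 0.0748 × 6.7000% + 0.2813 × 3.7275% = 15.6003%.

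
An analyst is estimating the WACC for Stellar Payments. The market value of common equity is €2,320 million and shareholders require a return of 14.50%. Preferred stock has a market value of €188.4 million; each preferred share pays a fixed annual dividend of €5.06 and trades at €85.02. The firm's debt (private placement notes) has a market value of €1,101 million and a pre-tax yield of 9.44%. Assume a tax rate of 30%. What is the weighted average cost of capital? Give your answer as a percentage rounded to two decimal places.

11.65%

Cost of preferred: Rp = 5.06 / 85.02 = 5.9515%.
Total capital V = 2320 + 188.4 + 1101 = 3609.4.
Equity: weight = 2320/3609.4 = 0.6428; cost = 14.5%.
Preferred: weight = 188.4/3609.4 = 0.0522; cost = 5.9515%.
Private placement notes: weight = 1101/3609.4 = 0.3050; after-tax cost = 9.44% × (1 − 30%) = 6.6080%.
WACC = 0.6428 × 14.5000% + 0.0522 × 5.9515% + 0.3050 × 6.6080% = 11.6464%.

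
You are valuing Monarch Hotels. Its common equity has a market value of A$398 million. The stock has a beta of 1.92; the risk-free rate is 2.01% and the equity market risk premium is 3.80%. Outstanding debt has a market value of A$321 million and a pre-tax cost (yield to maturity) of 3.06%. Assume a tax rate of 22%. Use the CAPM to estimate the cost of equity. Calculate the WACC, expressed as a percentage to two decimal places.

Cost of equity via CAPM: Re = 2.01% + 1.92 × 3.8% = 9.3060%.
Total capital V = 398 + 321 = 719.
Equity: weight = 398/719 = 0.5535; cost = 9.306%.
Debt: weight = 321/719 = 0.4465; after-tax cost = 3.06% × (1 − 22%) = 2.3868%.
WACC = 0.5535 × 9.3060% + 0.4465 × 2.3868% = 6.2169%.

6.22%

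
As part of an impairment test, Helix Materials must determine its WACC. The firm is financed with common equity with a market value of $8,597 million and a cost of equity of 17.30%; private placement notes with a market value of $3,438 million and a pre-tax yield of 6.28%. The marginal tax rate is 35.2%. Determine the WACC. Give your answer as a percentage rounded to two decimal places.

Total capital V = 8597 + 3438 = 12035.
Equity: weight = 8597/12035 = 0.7143; cost = 17.3%.
Private placement notes: weight = 3438/12035 = 0.2857; after-tax cost = 6.28% × (1 − 35.2%) = 4.0694%.
WACC = 0.7143 × 17.3000% + 0.2857 × 4.0694% = 13.5205%.

13.52%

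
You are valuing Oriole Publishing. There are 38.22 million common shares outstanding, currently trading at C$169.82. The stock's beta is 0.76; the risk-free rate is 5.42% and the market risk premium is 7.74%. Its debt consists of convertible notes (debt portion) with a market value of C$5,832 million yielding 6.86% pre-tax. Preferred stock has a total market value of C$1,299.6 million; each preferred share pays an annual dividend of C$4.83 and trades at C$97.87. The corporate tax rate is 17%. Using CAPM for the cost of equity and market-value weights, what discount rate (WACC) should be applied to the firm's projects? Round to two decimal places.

Cost of equity via CAPM: Re = 5.42% + 0.76 × 7.74% = 11.3024%.
Cost of preferred: Rp = 4.83 / 97.87 = 4.9351%.
Market value of equity E = 169.82 × 38.22m = 6490.5204m.
Total capital V = 6490.5204 + 1299.6 + 5832 = 13622.1204.
Equity: weight = 6490.5204/13622.1204 = 0.4765; cost = 11.3024%.
Preferred: weight = 1299.6/13622.1204 = 0.0954; cost = 4.9351%.
Convertible notes (debt portion): weight = 5832/13622.1204 = 0.4281; after-tax cost = 6.86% × (1 − 17%) = 5.6938%.
WACC = 0.4765 × 11.3024% + 0.0954 × 4.9351% + 0.4281 × 5.6938% = 8.2937%.

8.29%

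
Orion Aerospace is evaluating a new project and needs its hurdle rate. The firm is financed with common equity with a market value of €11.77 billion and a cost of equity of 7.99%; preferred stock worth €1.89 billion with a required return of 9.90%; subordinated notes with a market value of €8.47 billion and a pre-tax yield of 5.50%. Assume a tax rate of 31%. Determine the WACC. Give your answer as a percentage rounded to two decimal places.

6.55%

Total capital V = 11.77 + 1.89 + 8.47 = 22.13.
Equity: weight = 11.77/22.13 = 0.5319; cost = 7.99%.
Preferred: weight = 1.89/22.13 = 0.0854; cost = 9.9%.
Subordinated notes: weight = 8.47/22.13 = 0.3827; after-tax cost = 5.5% × (1 − 31%) = 3.7950%.
WACC = 0.5319 × 7.9900% + 0.0854 × 9.9000% + 0.3827 × 3.7950% = 6.5475%.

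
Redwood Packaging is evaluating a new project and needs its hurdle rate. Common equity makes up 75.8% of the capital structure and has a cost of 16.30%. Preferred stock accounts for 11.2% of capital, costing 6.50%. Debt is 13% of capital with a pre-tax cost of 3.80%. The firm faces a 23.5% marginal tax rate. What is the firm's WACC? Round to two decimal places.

13.46%

After-tax cost of debt = 3.8% × (1 − 23.5%) = 2.9070%.
WACC = 0.758 × 16.3000% + 0.112 × 6.5000% + 0.130 × 2.9070% = 13.4613%.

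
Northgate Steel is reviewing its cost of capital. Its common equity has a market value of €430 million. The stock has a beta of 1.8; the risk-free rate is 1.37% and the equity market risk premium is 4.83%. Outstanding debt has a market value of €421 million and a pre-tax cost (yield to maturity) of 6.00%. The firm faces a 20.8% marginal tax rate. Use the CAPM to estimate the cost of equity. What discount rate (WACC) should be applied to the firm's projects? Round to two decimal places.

7.44%

Cost of equity via CAPM: Re = 1.37% + 1.8 × 4.83% = 10.0640%.
Total capital V = 430 + 421 = 851.
Equity: weight = 430/851 = 0.5053; cost = 10.064%.
Debt: weight = 421/851 = 0.4947; after-tax cost = 6% × (1 − 20.8%) = 4.7520%.
WACC = 0.5053 × 10.0640% + 0.4947 × 4.7520% = 7.4361%.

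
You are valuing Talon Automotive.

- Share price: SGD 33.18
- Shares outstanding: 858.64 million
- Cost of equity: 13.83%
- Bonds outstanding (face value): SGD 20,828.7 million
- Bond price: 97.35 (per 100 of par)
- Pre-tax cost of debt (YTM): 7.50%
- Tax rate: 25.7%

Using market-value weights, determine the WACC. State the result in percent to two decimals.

Market value of equity E = 33.18 × 858.64m = 28489.6752m. Market value of debt D = 20828.7m × 97.35/100 = 20276.73945m.
Total capital V = 28489.6752 + 20276.73945 = 48766.41465.
Equity: weight = 28489.6752/48766.41465 = 0.5842; cost = 13.83%.
Bonds outstanding: weight = 20276.73945/48766.41465 = 0.4158; after-tax cost = 7.5% × (1 − 25.7%) = 5.5725%.
WACC = 0.5842 × 13.8300% + 0.4158 × 5.5725% = 10.3966%.

10.40%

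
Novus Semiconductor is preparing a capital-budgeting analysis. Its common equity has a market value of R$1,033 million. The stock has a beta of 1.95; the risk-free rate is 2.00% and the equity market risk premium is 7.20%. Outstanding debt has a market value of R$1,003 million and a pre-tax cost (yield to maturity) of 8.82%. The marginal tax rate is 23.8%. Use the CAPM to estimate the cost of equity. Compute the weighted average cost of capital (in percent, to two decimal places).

11.45%

Cost of equity via CAPM: Re = 2.0% + 1.95 × 7.2% = 16.0400%.
Total capital V = 1033 + 1003 = 2036.
Equity: weight = 1033/2036 = 0.5074; cost = 16.04%.
Debt: weight = 1003/2036 = 0.4926; after-tax cost = 8.82% × (1 − 23.8%) = 6.7208%.
WACC = 0.5074 × 16.0400% + 0.4926 × 6.7208% = 11.4491%.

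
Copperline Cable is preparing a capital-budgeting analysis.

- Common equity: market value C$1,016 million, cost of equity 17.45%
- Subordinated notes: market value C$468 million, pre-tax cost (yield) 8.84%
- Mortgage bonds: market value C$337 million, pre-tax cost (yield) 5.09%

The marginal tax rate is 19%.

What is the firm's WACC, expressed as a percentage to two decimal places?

12.34%

Total capital V = 1016 + 468 + 337 = 1821.
Equity: weight = 1016/1821 = 0.5579; cost = 17.45%.
Subordinated notes: weight = 468/1821 = 0.2570; after-tax cost = 8.84% × (1 − 19%) = 7.1604%.
Mortgage bonds: weight = 337/1821 = 0.1851; after-tax cost = 5.09% × (1 − 19%) = 4.1229%.
WACC = 0.5579 × 17.4500% + 0.2570 × 7.1604% + 0.1851 × 4.1229% = 12.3392%.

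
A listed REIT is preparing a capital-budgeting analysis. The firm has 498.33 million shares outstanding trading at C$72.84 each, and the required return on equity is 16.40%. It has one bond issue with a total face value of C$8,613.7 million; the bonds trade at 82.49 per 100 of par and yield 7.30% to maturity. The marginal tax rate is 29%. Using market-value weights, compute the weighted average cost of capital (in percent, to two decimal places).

Market value of equity E = 72.84 × 498.33m = 36298.3572m. Market value of debt D = 8613.7m × 82.49/100 = 7105.44113m.
Total capital V = 36298.3572 + 7105.44113 = 43403.79833.
Equity: weight = 36298.3572/43403.79833 = 0.8363; cost = 16.4%.
Bonds outstanding: weight = 7105.44113/43403.79833 = 0.1637; after-tax cost = 7.3% × (1 − 29%) = 5.1830%.
WACC = 0.8363 × 16.4000% + 0.1637 × 5.1830% = 14.5637%.

14.56%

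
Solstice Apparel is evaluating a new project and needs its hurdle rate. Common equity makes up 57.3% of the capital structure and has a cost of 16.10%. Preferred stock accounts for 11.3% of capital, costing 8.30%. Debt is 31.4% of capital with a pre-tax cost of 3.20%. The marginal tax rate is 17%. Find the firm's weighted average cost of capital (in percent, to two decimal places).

11.00%

After-tax cost of debt = 3.2% × (1 − 17%) = 2.6560%.
WACC = 0.573 × 16.1000% + 0.113 × 8.3000% + 0.314 × 2.6560% = 10.9972%.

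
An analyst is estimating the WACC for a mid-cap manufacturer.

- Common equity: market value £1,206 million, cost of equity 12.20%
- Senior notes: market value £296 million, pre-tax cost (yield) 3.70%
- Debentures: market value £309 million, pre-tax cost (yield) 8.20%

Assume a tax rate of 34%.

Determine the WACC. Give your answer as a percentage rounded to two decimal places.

Total capital V = 1206 + 296 + 309 = 1811.
Equity: weight = 1206/1811 = 0.6659; cost = 12.2%.
Senior notes: weight = 296/1811 = 0.1634; after-tax cost = 3.7% × (1 − 34%) = 2.4420%.
Debentures: weight = 309/1811 = 0.1706; after-tax cost = 8.2% × (1 − 34%) = 5.4120%.
WACC = 0.6659 × 12.2000% + 0.1634 × 2.4420% + 0.1706 × 5.4120% = 9.4469%.

9.45%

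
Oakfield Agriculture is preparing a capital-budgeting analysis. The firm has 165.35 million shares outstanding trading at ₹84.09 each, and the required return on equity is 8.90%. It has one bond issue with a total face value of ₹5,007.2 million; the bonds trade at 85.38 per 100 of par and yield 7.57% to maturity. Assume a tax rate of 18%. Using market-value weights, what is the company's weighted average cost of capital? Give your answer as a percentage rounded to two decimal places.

8.27%

Market value of equity E = 84.09 × 165.35m = 13904.2815m. Market value of debt D = 5007.2m × 85.38/100 = 4275.14736m.
Total capital V = 13904.2815 + 4275.14736 = 18179.42886.
Equity: weight = 13904.2815/18179.42886 = 0.7648; cost = 8.9%.
Bonds outstanding: weight = 4275.14736/18179.42886 = 0.2352; after-tax cost = 7.57% × (1 − 18%) = 6.2074%.
WACC = 0.7648 × 8.9000% + 0.2352 × 6.2074% = 8.2668%.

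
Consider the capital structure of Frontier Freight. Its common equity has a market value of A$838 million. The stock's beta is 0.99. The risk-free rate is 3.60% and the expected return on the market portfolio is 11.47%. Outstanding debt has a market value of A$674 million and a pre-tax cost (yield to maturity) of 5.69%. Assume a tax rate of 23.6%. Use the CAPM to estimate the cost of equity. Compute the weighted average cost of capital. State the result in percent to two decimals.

8.25%

Market risk premium = 11.47% − 3.6% = 7.87%.
Cost of equity via CAPM: Re = 3.6% + 0.99 × 7.87% = 11.3913%.
Total capital V = 838 + 674 = 1512.
Equity: weight = 838/1512 = 0.5542; cost = 11.3913%.
Debt: weight = 674/1512 = 0.4458; after-tax cost = 5.69% × (1 − 23.6%) = 4.3472%.
WACC = 0.5542 × 11.3913% + 0.4458 × 4.3472% = 8.2513%.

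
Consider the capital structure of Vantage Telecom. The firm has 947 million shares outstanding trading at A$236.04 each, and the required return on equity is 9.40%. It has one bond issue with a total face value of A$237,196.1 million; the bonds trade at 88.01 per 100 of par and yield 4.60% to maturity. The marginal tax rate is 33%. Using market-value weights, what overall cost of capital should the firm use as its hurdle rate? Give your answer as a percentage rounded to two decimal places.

6.35%

Market value of equity E = 236.04 × 947m = 223529.88m. Market value of debt D = 237196.1m × 88.01/100 = 208756.28761m.
Total capital V = 223529.88 + 208756.28761 = 432286.16761.
Equity: weight = 223529.88/432286.16761 = 0.5171; cost = 9.4%.
Bonds outstanding: weight = 208756.28761/432286.16761 = 0.4829; after-tax cost = 4.6% × (1 − 33%) = 3.0820%.
WACC = 0.5171 × 9.4000% + 0.4829 × 3.0820% = 6.3490%.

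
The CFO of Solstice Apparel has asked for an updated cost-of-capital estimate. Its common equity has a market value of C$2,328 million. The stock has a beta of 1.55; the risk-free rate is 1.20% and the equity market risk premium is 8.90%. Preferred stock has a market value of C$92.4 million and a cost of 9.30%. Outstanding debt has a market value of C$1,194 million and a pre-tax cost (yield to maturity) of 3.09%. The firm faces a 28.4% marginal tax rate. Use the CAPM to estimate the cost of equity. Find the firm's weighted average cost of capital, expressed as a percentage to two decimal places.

Cost of equity via CAPM: Re = 1.2% + 1.55 × 8.9% = 14.9950%.
Total capital V = 2328 + 92.4 + 1194 = 3614.4.
Equity: weight = 2328/3614.4 = 0.6441; cost = 14.995%.
Preferred: weight = 92.4/3614.4 = 0.0256; cost = 9.3%.
Debt: weight = 1194/3614.4 = 0.3303; after-tax cost = 3.09% × (1 − 28.4%) = 2.2124%.
WACC = 0.6441 × 14.9950% + 0.0256 × 9.3000% + 0.3303 × 2.2124% = 10.6268%.

10.63%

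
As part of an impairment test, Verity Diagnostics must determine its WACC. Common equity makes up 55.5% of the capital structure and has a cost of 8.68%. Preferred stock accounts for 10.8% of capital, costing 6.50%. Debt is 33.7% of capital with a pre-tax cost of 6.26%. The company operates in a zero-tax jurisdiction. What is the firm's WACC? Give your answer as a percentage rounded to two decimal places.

After-tax cost of debt = 6.26% × (1 − 0%) = 6.2600%.
WACC = 0.555 × 8.6800% + 0.108 × 6.5000% + 0.337 × 6.2600% = 7.6290%.

7.63%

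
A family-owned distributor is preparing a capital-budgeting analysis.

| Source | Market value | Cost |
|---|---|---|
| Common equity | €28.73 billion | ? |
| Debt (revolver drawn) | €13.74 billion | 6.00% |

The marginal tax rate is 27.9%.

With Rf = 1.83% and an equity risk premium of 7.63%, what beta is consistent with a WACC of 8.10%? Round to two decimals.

1.06

Total capital V = 28.73 + 13.74 = 42.47.
Equity weight = 28.73/42.47 = 0.6765.
Revolver drawn weight = 13.74/42.47 = 0.3235.
Debt contribution = 0.3235 × 6% × (1 − 27.9%) = 1.3996%.
Required equity contribution = 8.1% − 1.3996% = 6.7004%  ⇒  Re = 9.9049%.
CAPM: 9.9049% = 1.83% + β × 7.63%  ⇒  β = 1.0583.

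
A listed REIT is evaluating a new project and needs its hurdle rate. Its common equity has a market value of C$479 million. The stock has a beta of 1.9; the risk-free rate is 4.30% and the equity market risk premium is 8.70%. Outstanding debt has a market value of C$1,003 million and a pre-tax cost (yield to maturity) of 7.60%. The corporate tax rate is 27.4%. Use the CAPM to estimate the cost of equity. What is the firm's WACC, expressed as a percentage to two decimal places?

10.47%

Cost of equity via CAPM: Re = 4.3% + 1.9 × 8.7% = 20.8300%.
Total capital V = 479 + 1003 = 1482.
Equity: weight = 479/1482 = 0.3232; cost = 20.83%.
Debt: weight = 1003/1482 = 0.6768; after-tax cost = 7.6% × (1 − 27.4%) = 5.5176%.
WACC = 0.3232 × 20.8300% + 0.6768 × 5.5176% = 10.4667%.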